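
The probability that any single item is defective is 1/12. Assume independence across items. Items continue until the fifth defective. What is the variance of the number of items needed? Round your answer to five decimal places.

Y = total items until the fifth success; negative binomial with r=5, p=0.083333.
Var(Y) = r(1−p)/p² = 5·0.916667 / 0.083333² = 660.0000000

660.00000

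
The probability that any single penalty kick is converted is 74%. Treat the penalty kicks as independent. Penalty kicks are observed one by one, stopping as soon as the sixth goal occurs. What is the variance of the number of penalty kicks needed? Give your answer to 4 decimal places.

2.8488

Y = total penalty kicks until the sixth success; negative binomial with r=6, p=0.74.
Var(Y) = r(1−p)/p² = 6·0.26 / 0.74² = 2.848795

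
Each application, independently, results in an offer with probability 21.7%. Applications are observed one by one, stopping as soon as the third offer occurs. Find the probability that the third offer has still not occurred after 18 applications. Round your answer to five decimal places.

Needing more than 18 applications ⇔ fewer than 3 successes in the first 18. With X ~ Binomial(18, 0.217), P(Y > 18) = P(X ≤ 2).
  k=0: C(18,0)·0.217^0·0.783^18 = 0.0122380
  k=1: C(18,1)·0.217^1·0.783^17 = 0.0610495
  k=2: C(18,2)·0.217^2·0.783^16 = 0.1438133
P(X ≤ 2) = 0.2171009

0.21710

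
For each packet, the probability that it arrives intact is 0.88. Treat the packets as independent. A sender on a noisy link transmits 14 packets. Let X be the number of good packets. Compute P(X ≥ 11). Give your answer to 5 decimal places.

X ~ Binomial(14, 0.88); P(X ≥ 11) = Σ C(14,k) p^k (1−p)^(14−k) over k:
  k=11: C(14,11)·0.88^11·0.12^3 = 0.1541539
  k=12: C(14,12)·0.88^12·0.12^2 = 0.2826155
  k=13: C(14,13)·0.88^13·0.12^1 = 0.3188482
  k=14: C(14,14)·0.88^14·0.12^0 = 0.1670157
Total = 0.9226334

0.92263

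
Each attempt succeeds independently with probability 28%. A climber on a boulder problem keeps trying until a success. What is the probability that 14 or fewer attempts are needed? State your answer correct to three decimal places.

0.990

Y = number of attempts to the first success; geometric, p = 0.28.
P(Y ≤ 14) = 1 − (1−p)^14 = 1 − 0.01006 = 0.98994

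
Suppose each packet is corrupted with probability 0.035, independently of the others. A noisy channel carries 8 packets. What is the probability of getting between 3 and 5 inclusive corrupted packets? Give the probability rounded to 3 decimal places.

0.002

X ~ Binomial(8, 0.035); P(3 ≤ X ≤ 5) = Σ C(8,k) p^k (1−p)^(8−k) over k:
  k=3: C(8,3)·0.035^3·0.965^5 = 0.00201
  k=4: C(8,4)·0.035^4·0.965^4 = 0.00009
  k=5: C(8,5)·0.035^5·0.965^3 = 0.00000
Total = 0.00210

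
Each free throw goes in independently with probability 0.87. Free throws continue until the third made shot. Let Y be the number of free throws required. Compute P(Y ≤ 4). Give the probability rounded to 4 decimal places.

0.9153

Finishing within 4 free throws ⇔ at least 3 successes in the first 4. With X ~ Binomial(4, 0.87), P(Y ≤ 4) = 1 − P(X ≤ 2).
  k=0: C(4,0)·0.87^0·0.13^4 = 0.000286
  k=1: C(4,1)·0.87^1·0.13^3 = 0.007646
  k=2: C(4,2)·0.87^2·0.13^2 = 0.076750
1 − 0.084681 = 0.915319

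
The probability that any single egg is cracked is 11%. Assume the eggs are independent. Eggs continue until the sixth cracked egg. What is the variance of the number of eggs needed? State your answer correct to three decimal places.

Y = total eggs until the sixth success; negative binomial with r=6, p=0.11.
Var(Y) = r(1−p)/p² = 6·0.89 / 0.11² = 441.32231

441.322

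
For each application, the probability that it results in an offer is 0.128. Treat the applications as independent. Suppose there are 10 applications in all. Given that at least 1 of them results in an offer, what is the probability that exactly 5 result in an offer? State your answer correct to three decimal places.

X ~ Binomial(10, 0.128). Want P(X=5 | X≥1) = P(X=5) / P(X≥1).
P(X=5) = C(10,5)·0.128^5·0.872^5 = 0.00437
P(X≥1) = 1 − 0.25419 = 0.74581
Ratio = 0.00437 / 0.74581 = 0.00585

0.006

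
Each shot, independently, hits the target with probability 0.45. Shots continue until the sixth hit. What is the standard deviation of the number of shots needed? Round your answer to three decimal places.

4.037

Y = total shots until the sixth success; negative binomial with r=6, p=0.45.
SD(Y) = √[r(1−p)/p²] = √(16.29630) = 4.03687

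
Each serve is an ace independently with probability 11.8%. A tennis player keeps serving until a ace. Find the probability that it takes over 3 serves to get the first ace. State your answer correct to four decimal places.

0.6861

Y = number of serves to the first success; geometric, p = 0.118.
P(Y > 3) = P(first 3 all fail) = (1−p)^3 = 0.686129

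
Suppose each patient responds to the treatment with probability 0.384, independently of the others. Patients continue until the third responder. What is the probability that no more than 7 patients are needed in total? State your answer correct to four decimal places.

Finishing within 7 patients ⇔ at least 3 successes in the first 7. With X ~ Binomial(7, 0.384), P(Y ≤ 7) = 1 − P(X ≤ 2).
  k=0: C(7,0)·0.384^0·0.616^7 = 0.033656
  k=1: C(7,1)·0.384^1·0.616^6 = 0.146863
  k=2: C(7,2)·0.384^2·0.616^5 = 0.274654
1 − 0.455173 = 0.544827

0.5448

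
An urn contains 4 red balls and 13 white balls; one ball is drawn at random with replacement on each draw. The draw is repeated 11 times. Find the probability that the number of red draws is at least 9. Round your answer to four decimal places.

0.0001

X ~ Binomial(11, 0.235294); P(X ≥ 9) = Σ C(11,k) p^k (1−p)^(11−k) over k:
  k=9: C(11,9)·0.235294^9·0.764706^2 = 0.000071
  k=10: C(11,10)·0.235294^10·0.764706^1 = 0.000004
  k=11: C(11,11)·0.235294^11·0.764706^0 = 0.000000
Total = 0.000076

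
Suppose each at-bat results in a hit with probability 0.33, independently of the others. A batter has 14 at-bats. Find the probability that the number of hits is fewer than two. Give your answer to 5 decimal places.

X ~ Binomial(14, 0.33); P(X ≤ 1) = Σ C(14,k) p^k (1−p)^(14−k) over k:
  k=0: C(14,0)·0.33^0·0.67^14 = 0.0036732
  k=1: C(14,1)·0.33^1·0.67^13 = 0.0253288
Total = 0.0290020

0.02900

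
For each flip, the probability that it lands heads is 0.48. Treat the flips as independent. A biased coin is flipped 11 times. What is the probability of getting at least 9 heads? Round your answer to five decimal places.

X ~ Binomial(11, 0.48); P(X ≥ 9) = Σ C(11,k) p^k (1−p)^(11−k) over k:
  k=9: C(11,9)·0.48^9·0.52^2 = 0.0201159
  k=10: C(11,10)·0.48^10·0.52^1 = 0.0037137
  k=11: C(11,11)·0.48^11·0.52^0 = 0.0003116
Total = 0.0241413

0.02414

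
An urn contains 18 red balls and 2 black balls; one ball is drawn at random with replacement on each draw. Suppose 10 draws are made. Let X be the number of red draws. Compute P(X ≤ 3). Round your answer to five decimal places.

X ~ Binomial(10, 0.90); P(X ≤ 3) = Σ C(10,k) p^k (1−p)^(10−k) over k:
  k=0: C(10,0)·0.90^0·0.10^10 = 0.0000000
  k=1: C(10,1)·0.90^1·0.10^9 = 0.0000000
  k=2: C(10,2)·0.90^2·0.10^8 = 0.0000004
  k=3: C(10,3)·0.90^3·0.10^7 = 0.0000087
Total = 0.0000091

0.00001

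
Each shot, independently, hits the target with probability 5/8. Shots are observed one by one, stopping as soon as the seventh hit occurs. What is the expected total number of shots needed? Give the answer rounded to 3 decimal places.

Y = total shots until the seventh success; negative binomial with r=7, p=0.625.
E[Y] = r / p = 7 / 0.625 = 11.20000

11.200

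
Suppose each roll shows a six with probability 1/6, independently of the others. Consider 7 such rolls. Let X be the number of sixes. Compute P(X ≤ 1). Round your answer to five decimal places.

X ~ Binomial(7, 0.166667); P(X ≤ 1) = Σ C(7,k) p^k (1−p)^(7−k) over k:
  k=0: C(7,0)·0.166667^0·0.833333^7 = 0.2790816
  k=1: C(7,1)·0.166667^1·0.833333^6 = 0.3907143
Total = 0.6697960

0.66980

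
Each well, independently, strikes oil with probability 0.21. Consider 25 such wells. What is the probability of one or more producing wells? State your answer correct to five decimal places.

P(at least one) = 1 − P(none) = 1 − (1 − 0.21)^25
= 1 − 0.0027585 = 0.9972415

0.99724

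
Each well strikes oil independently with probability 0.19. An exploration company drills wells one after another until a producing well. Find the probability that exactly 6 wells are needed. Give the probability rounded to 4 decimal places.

0.0662

Geometric (trials to first success), p = 0.19.
P(Y = 6) = (1−p)^5 · p = 0.34868 · 0.19 = 0.066249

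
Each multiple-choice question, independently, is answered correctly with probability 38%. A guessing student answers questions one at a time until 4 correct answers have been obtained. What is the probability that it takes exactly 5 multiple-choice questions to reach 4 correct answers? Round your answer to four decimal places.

0.0517

Y = trial on which the fourth success occurs; negative binomial, r=4, p=0.38.
P(Y=5) = C(4,3) · p^4 · (1−p)^1
= 4 · 0.020851 · 0.62 = 0.051711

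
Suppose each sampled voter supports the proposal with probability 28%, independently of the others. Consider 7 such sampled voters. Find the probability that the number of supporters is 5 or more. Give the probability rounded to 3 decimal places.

0.021

X ~ Binomial(7, 0.28); P(X ≥ 5) = Σ C(7,k) p^k (1−p)^(7−k) over k:
  k=5: C(7,5)·0.28^5·0.72^2 = 0.01874
  k=6: C(7,6)·0.28^6·0.72^1 = 0.00243
  k=7: C(7,7)·0.28^7·0.72^0 = 0.00013
Total = 0.02130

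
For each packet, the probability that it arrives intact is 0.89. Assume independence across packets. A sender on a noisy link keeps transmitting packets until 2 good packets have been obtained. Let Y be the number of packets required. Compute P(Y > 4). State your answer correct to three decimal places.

Needing more than 4 packets ⇔ fewer than 2 successes in the first 4. With X ~ Binomial(4, 0.89), P(Y > 4) = P(X ≤ 1).
  k=0: C(4,0)·0.89^0·0.11^4 = 0.00015
  k=1: C(4,1)·0.89^1·0.11^3 = 0.00474
P(X ≤ 1) = 0.00488

0.005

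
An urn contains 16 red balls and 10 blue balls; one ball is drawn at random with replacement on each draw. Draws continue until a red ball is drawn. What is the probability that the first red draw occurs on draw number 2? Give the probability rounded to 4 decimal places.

Geometric (trials to first success), p = 0.615385.
P(Y = 2) = (1−p)^1 · p = 0.38462 · 0.615385 = 0.236686

0.2367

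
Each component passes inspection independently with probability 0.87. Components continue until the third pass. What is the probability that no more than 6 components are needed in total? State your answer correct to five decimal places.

Finishing within 6 components ⇔ at least 3 successes in the first 6. With X ~ Binomial(6, 0.87), P(Y ≤ 6) = 1 − P(X ≤ 2).
  k=0: C(6,0)·0.87^0·0.13^6 = 0.0000048
  k=1: C(6,1)·0.87^1·0.13^5 = 0.0001938
  k=2: C(6,2)·0.87^2·0.13^4 = 0.0032427
1 − 0.0034413 = 0.9965587

0.99656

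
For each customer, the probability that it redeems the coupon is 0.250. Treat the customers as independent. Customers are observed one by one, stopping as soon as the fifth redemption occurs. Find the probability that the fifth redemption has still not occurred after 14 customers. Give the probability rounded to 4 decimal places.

Needing more than 14 customers ⇔ fewer than 5 successes in the first 14. With X ~ Binomial(14, 0.25), P(Y > 14) = P(X ≤ 4).
  k=0: C(14,0)·0.25^0·0.75^14 = 0.017818
  k=1: C(14,1)·0.25^1·0.75^13 = 0.083150
  k=2: C(14,2)·0.25^2·0.75^12 = 0.180159
  k=3: C(14,3)·0.25^3·0.75^11 = 0.240212
  k=4: C(14,4)·0.25^4·0.75^10 = 0.220195
P(X ≤ 4) = 0.741535

0.7415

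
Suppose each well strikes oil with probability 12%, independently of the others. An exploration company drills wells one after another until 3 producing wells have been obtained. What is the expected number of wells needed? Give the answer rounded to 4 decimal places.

Y = total wells until the third success; negative binomial with r=3, p=0.12.
E[Y] = r / p = 3 / 0.12 = 25.000000

25.0000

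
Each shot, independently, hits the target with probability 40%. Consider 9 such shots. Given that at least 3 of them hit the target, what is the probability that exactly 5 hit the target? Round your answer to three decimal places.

0.218

X ~ Binomial(9, 0.40). Want P(X=5 | X≥3) = P(X=5) / P(X≥3).
P(X=5) = C(9,5)·0.40^5·0.60^4 = 0.16722
P(X≥3) = 1 − 0.01008 − 0.06047 − 0.16124 = 0.76821
Ratio = 0.16722 / 0.76821 = 0.21767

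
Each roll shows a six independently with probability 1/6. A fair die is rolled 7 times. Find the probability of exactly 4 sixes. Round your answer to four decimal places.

0.0156

X ~ Binomial(n=7, p=0.166667).
P(X=4) = C(7,4) · p^4 · (1−p)^3
= 35 · 0.0007716 · 0.5787 = 0.015629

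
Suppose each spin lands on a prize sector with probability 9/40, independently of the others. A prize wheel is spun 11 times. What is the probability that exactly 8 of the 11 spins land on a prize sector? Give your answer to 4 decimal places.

0.0005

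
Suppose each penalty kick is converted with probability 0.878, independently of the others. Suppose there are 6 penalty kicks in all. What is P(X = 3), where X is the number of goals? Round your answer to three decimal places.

0.025

X ~ Binomial(n=6, p=0.878).
P(X=3) = C(6,3) · p^3 · (1−p)^3
= 20 · 0.67684 · 0.0018158 = 0.02458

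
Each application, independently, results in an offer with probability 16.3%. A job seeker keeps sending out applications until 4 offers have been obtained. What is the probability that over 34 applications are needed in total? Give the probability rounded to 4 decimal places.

Needing more than 34 applications ⇔ fewer than 4 successes in the first 34. With X ~ Binomial(34, 0.163), P(Y > 34) = P(X ≤ 3).
  k=0: C(34,0)·0.163^0·0.837^34 = 0.002359
  k=1: C(34,1)·0.163^1·0.837^33 = 0.015617
  k=2: C(34,2)·0.163^2·0.837^32 = 0.050183
  k=3: C(34,3)·0.163^3·0.837^31 = 0.104242
P(X ≤ 3) = 0.172401

0.1724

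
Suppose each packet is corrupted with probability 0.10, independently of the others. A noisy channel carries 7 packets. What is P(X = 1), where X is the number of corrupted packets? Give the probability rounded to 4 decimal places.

0.3720

X ~ Binomial(n=7, p=0.10).
P(X=1) = C(7,1) · p^1 · (1−p)^6
= 7 · 0.1 · 0.53144 = 0.372009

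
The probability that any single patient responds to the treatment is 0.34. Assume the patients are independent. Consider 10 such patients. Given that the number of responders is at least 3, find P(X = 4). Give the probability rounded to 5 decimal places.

0.32385

X ~ Binomial(10, 0.34). Want P(X=4 | X≥3) = P(X=4) / P(X≥3).
P(X=4) = C(10,4)·0.34^4·0.66^6 = 0.2319522
P(X≥3) = 1 − 0.0156834 − 0.0807931 − 0.1872931 = 0.7162304
Ratio = 0.2319522 / 0.7162304 = 0.3238514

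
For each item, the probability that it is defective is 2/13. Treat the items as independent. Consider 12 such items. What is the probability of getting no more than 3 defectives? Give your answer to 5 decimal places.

X ~ Binomial(12, 0.153846); P(X ≤ 3) = Σ C(12,k) p^k (1−p)^(12−k) over k:
  k=0: C(12,0)·0.153846^0·0.846154^12 = 0.1347076
  k=1: C(12,1)·0.153846^1·0.846154^11 = 0.2939074
  k=2: C(12,2)·0.153846^2·0.846154^10 = 0.2939074
  k=3: C(12,3)·0.153846^3·0.846154^9 = 0.1781257
Total = 0.9006481

0.90065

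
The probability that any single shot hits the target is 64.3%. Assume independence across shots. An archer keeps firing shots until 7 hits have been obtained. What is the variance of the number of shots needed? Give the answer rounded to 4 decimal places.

Y = total shots until the seventh success; negative binomial with r=7, p=0.643.
Var(Y) = r(1−p)/p² = 7·0.357 / 0.643² = 6.044276

6.0443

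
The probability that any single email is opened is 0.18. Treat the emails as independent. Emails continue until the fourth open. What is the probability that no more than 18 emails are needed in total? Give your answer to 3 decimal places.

0.411

Finishing within 18 emails ⇔ at least 4 successes in the first 18. With X ~ Binomial(18, 0.18), P(Y ≤ 18) = 1 − P(X ≤ 3).
  k=0: C(18,0)·0.18^0·0.82^18 = 0.02810
  k=1: C(18,1)·0.18^1·0.82^17 = 0.11101
  k=2: C(18,2)·0.18^2·0.82^16 = 0.20714
  k=3: C(18,3)·0.18^3·0.82^15 = 0.24250
1 − 0.58875 = 0.41125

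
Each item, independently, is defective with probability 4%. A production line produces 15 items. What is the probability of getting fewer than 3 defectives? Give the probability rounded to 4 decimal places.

0.9797

X ~ Binomial(15, 0.04); P(X ≤ 2) = Σ C(15,k) p^k (1−p)^(15−k) over k:
  k=0: C(15,0)·0.04^0·0.96^15 = 0.542086
  k=1: C(15,1)·0.04^1·0.96^14 = 0.338804
  k=2: C(15,2)·0.04^2·0.96^13 = 0.098818
Total = 0.979708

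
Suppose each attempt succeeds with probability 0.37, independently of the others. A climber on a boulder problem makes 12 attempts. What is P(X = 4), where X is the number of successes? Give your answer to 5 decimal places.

X ~ Binomial(n=12, p=0.37).
P(X=4) = C(12,4) · p^4 · (1−p)^8
= 495 · 0.018742 · 0.024816 = 0.2302165

0.23022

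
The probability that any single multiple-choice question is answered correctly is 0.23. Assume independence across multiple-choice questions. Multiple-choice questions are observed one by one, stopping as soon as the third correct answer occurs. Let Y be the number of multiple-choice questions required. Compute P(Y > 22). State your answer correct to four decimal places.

0.0897

Needing more than 22 multiple-choice questions ⇔ fewer than 3 successes in the first 22. With X ~ Binomial(22, 0.23), P(Y > 22) = P(X ≤ 2).
  k=0: C(22,0)·0.23^0·0.77^22 = 0.003183
  k=1: C(22,1)·0.23^1·0.77^21 = 0.020915
  k=2: C(22,2)·0.23^2·0.77^20 = 0.065597
P(X ≤ 2) = 0.089694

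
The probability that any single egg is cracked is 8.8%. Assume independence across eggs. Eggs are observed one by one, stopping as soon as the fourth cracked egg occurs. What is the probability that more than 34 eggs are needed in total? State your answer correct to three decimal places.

0.649

Needing more than 34 eggs ⇔ fewer than 4 successes in the first 34. With X ~ Binomial(34, 0.088), P(Y > 34) = P(X ≤ 3).
  k=0: C(34,0)·0.088^0·0.912^34 = 0.04363
  k=1: C(34,1)·0.088^1·0.912^33 = 0.14315
  k=2: C(34,2)·0.088^2·0.912^32 = 0.22791
  k=3: C(34,3)·0.088^3·0.912^31 = 0.23457
P(X ≤ 3) = 0.64927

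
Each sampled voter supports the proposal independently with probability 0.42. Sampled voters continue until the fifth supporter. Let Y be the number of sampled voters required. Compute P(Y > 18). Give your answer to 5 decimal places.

0.06872

Needing more than 18 sampled voters ⇔ fewer than 5 successes in the first 18. With X ~ Binomial(18, 0.42), P(Y > 18) = P(X ≤ 4).
  k=0: C(18,0)·0.42^0·0.58^18 = 0.0000552
  k=1: C(18,1)·0.42^1·0.58^17 = 0.0007191
  k=2: C(18,2)·0.42^2·0.58^16 = 0.0044263
  k=3: C(18,3)·0.42^3·0.58^15 = 0.0170946
  k=4: C(18,4)·0.42^4·0.58^14 = 0.0464206
P(X ≤ 4) = 0.0687157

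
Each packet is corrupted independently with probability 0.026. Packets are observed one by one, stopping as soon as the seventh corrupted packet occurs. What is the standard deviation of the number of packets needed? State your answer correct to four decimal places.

100.4281

Y = total packets until the seventh success; negative binomial with r=7, p=0.026.
SD(Y) = √[r(1−p)/p²] = √(10085.798817) = 100.428078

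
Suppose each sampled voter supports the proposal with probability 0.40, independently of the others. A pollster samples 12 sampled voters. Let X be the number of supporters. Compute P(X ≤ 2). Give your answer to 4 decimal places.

0.0834

X ~ Binomial(12, 0.40); P(X ≤ 2) = Σ C(12,k) p^k (1−p)^(12−k) over k:
  k=0: C(12,0)·0.40^0·0.60^12 = 0.002177
  k=1: C(12,1)·0.40^1·0.60^11 = 0.017414
  k=2: C(12,2)·0.40^2·0.60^10 = 0.063852
Total = 0.083443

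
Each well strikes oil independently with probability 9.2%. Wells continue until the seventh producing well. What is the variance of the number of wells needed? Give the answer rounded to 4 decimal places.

750.9452

Y = total wells until the seventh success; negative binomial with r=7, p=0.092.
Var(Y) = r(1−p)/p² = 7·0.908 / 0.092² = 750.945180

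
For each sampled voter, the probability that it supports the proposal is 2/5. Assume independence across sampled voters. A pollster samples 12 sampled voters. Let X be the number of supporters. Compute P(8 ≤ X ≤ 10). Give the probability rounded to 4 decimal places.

X ~ Binomial(12, 0.40); P(8 ≤ X ≤ 10) = Σ C(12,k) p^k (1−p)^(12−k) over k:
  k=8: C(12,8)·0.40^8·0.60^4 = 0.042043
  k=9: C(12,9)·0.40^9·0.60^3 = 0.012457
  k=10: C(12,10)·0.40^10·0.60^2 = 0.002491
Total = 0.056991

0.0570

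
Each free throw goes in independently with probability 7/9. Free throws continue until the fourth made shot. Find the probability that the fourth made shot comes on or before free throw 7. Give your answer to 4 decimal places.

0.9523

Finishing within 7 free throws ⇔ at least 4 successes in the first 7. With X ~ Binomial(7, 0.777778), P(Y ≤ 7) = 1 − P(X ≤ 3).
  k=0: C(7,0)·0.777778^0·0.222222^7 = 0.000027
  k=1: C(7,1)·0.777778^1·0.222222^6 = 0.000656
  k=2: C(7,2)·0.777778^2·0.222222^5 = 0.006884
  k=3: C(7,3)·0.777778^3·0.222222^4 = 0.040159
1 − 0.047726 = 0.952274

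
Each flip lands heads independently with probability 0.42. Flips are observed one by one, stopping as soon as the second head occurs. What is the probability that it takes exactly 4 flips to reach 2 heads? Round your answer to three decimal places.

Y = trial on which the second success occurs; negative binomial, r=2, p=0.42.
P(Y=4) = C(3,1) · p^2 · (1−p)^2
= 3 · 0.1764 · 0.3364 = 0.17802

0.178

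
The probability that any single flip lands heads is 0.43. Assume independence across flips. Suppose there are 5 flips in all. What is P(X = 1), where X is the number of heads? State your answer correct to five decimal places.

0.22695

X ~ Binomial(n=5, p=0.43).
P(X=1) = C(5,1) · p^1 · (1−p)^4
= 5 · 0.43 · 0.10556 = 0.2269540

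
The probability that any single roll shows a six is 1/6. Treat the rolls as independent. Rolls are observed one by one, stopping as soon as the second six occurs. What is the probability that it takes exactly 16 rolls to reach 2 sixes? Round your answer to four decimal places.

Y = trial on which the second success occurs; negative binomial, r=2, p=0.166667.
P(Y=16) = C(15,1) · p^2 · (1−p)^14
= 15 · 0.027778 · 0.077887 = 0.032453

0.0325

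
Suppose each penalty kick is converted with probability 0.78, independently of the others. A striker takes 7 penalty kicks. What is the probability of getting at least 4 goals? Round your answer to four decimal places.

X ~ Binomial(7, 0.78); P(X ≥ 4) = Σ C(7,k) p^k (1−p)^(7−k) over k:
  k=4: C(7,4)·0.78^4·0.22^3 = 0.137948
  k=5: C(7,5)·0.78^5·0.22^2 = 0.293452
  k=6: C(7,6)·0.78^6·0.22^1 = 0.346807
  k=7: C(7,7)·0.78^7·0.22^0 = 0.175656
Total = 0.953863

0.9539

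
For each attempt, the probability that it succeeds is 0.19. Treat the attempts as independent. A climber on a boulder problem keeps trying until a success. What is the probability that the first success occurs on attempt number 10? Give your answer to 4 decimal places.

Geometric (trials to first success), p = 0.19.
P(Y = 10) = (1−p)^9 · p = 0.15009 · 0.19 = 0.028518

0.0285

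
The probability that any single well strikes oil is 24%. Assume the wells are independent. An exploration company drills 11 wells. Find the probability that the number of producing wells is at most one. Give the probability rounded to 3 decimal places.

0.219

X ~ Binomial(11, 0.24); P(X ≤ 1) = Σ C(11,k) p^k (1−p)^(11−k) over k:
  k=0: C(11,0)·0.24^0·0.76^11 = 0.04886
  k=1: C(11,1)·0.24^1·0.76^10 = 0.16972
Total = 0.21858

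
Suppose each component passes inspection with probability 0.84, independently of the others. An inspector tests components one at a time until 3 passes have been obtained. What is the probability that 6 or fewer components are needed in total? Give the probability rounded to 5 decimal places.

Finishing within 6 components ⇔ at least 3 successes in the first 6. With X ~ Binomial(6, 0.84), P(Y ≤ 6) = 1 − P(X ≤ 2).
  k=0: C(6,0)·0.84^0·0.16^6 = 0.0000168
  k=1: C(6,1)·0.84^1·0.16^5 = 0.0005285
  k=2: C(6,2)·0.84^2·0.16^4 = 0.0069363
1 − 0.0074816 = 0.9925184

0.99252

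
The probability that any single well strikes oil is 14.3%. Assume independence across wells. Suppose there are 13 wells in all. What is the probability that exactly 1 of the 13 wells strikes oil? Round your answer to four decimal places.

0.2918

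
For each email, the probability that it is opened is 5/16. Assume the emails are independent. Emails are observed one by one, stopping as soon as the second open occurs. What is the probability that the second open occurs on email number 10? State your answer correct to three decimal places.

0.044

Y = trial on which the second success occurs; negative binomial, r=2, p=0.3125.
P(Y=10) = C(9,1) · p^2 · (1−p)^8
= 9 · 0.097656 · 0.049909 = 0.04387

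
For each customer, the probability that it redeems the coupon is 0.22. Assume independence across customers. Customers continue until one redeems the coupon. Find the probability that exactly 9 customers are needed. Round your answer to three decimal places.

0.030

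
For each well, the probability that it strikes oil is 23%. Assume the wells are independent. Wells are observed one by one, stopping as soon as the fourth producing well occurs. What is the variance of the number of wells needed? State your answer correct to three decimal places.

58.223

Y = total wells until the fourth success; negative binomial with r=4, p=0.23.
Var(Y) = r(1−p)/p² = 4·0.77 / 0.23² = 58.22306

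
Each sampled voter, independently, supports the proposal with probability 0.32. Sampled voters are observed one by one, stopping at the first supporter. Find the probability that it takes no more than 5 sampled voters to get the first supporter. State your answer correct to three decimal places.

0.855

Y = number of sampled voters to the first success; geometric, p = 0.32.
P(Y ≤ 5) = 1 − (1−p)^5 = 1 − 0.14539 = 0.85461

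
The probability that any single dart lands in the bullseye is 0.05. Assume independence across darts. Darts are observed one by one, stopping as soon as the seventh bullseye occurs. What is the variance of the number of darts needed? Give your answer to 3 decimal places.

2660.000

Y = total darts until the seventh success; negative binomial with r=7, p=0.05.
Var(Y) = r(1−p)/p² = 7·0.95 / 0.05² = 2660.00000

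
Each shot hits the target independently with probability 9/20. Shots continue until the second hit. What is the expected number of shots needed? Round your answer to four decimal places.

4.4444

Y = total shots until the second success; negative binomial with r=2, p=0.45.
E[Y] = r / p = 2 / 0.45 = 4.444444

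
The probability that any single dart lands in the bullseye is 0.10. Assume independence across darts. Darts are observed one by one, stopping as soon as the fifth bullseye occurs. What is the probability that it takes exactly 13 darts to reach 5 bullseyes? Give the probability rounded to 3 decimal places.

0.002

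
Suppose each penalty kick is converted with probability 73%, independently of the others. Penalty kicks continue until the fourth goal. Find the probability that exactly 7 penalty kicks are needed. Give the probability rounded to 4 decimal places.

0.1118

Y = trial on which the fourth success occurs; negative binomial, r=4, p=0.73.
P(Y=7) = C(6,3) · p^4 · (1−p)^3
= 20 · 0.28398 · 0.019683 = 0.111793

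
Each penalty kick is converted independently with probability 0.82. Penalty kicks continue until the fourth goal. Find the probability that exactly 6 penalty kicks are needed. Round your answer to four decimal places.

0.1465

Y = trial on which the fourth success occurs; negative binomial, r=4, p=0.82.
P(Y=6) = C(5,3) · p^4 · (1−p)^2
= 10 · 0.45212 · 0.0324 = 0.146487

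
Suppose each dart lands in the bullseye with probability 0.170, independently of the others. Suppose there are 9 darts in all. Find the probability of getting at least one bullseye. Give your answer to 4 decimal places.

P(at least one) = 1 − P(none) = 1 − (1 − 0.17)^9
= 1 − 0.186940 = 0.813060

0.8131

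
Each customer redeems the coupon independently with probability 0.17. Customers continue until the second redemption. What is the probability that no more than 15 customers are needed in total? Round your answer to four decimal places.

0.7511

Finishing within 15 customers ⇔ at least 2 successes in the first 15. With X ~ Binomial(15, 0.17), P(Y ≤ 15) = 1 − P(X ≤ 1).
  k=0: C(15,0)·0.17^0·0.83^15 = 0.061118
  k=1: C(15,1)·0.17^1·0.83^14 = 0.187773
1 − 0.248891 = 0.751109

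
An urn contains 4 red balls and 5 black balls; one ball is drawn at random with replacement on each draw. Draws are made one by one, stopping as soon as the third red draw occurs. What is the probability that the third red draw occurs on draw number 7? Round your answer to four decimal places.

0.1254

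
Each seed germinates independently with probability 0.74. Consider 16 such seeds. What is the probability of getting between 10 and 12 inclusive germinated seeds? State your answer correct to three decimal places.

X ~ Binomial(16, 0.74); P(10 ≤ X ≤ 12) = Σ C(16,k) p^k (1−p)^(16−k) over k:
  k=10: C(16,10)·0.74^10·0.26^6 = 0.12181
  k=11: C(16,11)·0.74^11·0.26^5 = 0.18910
  k=12: C(16,12)·0.74^12·0.26^4 = 0.22426
Total = 0.53517

0.535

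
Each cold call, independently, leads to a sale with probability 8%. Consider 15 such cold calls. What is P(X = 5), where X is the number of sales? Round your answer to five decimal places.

0.00427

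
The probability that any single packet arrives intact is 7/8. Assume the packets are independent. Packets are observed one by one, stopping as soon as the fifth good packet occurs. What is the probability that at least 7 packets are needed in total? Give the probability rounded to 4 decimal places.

Needing more than 6 packets ⇔ fewer than 5 successes in the first 6. With X ~ Binomial(6, 0.875), P(Y > 6) = P(X ≤ 4).
  k=0: C(6,0)·0.875^0·0.125^6 = 0.000004
  k=1: C(6,1)·0.875^1·0.125^5 = 0.000160
  k=2: C(6,2)·0.875^2·0.125^4 = 0.002804
  k=3: C(6,3)·0.875^3·0.125^3 = 0.026169
  k=4: C(6,4)·0.875^4·0.125^2 = 0.137386
P(X ≤ 4) = 0.166523

0.1665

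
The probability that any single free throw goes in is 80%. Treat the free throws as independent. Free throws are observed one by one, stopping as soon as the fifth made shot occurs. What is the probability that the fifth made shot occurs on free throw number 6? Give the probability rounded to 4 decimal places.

Y = trial on which the fifth success occurs; negative binomial, r=5, p=0.80.
P(Y=6) = C(5,4) · p^5 · (1−p)^1
= 5 · 0.32768 · 0.2 = 0.327680

0.3277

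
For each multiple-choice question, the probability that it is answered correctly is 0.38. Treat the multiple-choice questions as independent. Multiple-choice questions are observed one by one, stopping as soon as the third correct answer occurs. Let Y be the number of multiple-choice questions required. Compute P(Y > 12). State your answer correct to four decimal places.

Needing more than 12 multiple-choice questions ⇔ fewer than 3 successes in the first 12. With X ~ Binomial(12, 0.38), P(Y > 12) = P(X ≤ 2).
  k=0: C(12,0)·0.38^0·0.62^12 = 0.003226
  k=1: C(12,1)·0.38^1·0.62^11 = 0.023729
  k=2: C(12,2)·0.38^2·0.62^10 = 0.079989
P(X ≤ 2) = 0.106944

0.1069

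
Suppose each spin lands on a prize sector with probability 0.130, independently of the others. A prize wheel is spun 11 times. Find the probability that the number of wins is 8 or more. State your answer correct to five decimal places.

0.00001

X ~ Binomial(11, 0.13); P(X ≥ 8) = Σ C(11,k) p^k (1−p)^(11−k) over k:
  k=8: C(11,8)·0.13^8·0.87^3 = 0.0000089
  k=9: C(11,9)·0.13^9·0.87^2 = 0.0000004
  k=10: C(11,10)·0.13^10·0.87^1 = 0.0000000
  k=11: C(11,11)·0.13^11·0.87^0 = 0.0000000
Total = 0.0000093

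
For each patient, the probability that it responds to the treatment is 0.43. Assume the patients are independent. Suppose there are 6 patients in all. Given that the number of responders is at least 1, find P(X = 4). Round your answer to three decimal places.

0.173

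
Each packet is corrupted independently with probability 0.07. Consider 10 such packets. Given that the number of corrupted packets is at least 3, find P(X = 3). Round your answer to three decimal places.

X ~ Binomial(10, 0.07). Want P(X=3 | X≥3) = P(X=3) / P(X≥3).
P(X=3) = C(10,3)·0.07^3·0.93^7 = 0.02477
P(X≥3) = 1 − 0.48398 − 0.36429 − 0.12339 = 0.02834
Ratio = 0.02477 / 0.02834 = 0.87382

0.874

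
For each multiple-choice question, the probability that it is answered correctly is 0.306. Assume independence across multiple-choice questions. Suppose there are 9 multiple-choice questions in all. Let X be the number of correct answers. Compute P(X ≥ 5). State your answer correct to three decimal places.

0.106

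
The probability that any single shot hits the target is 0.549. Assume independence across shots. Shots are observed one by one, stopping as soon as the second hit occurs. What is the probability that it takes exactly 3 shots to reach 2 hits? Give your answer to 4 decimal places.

Y = trial on which the second success occurs; negative binomial, r=2, p=0.549.
P(Y=3) = C(2,1) · p^2 · (1−p)^1
= 2 · 0.3014 · 0.451 = 0.271864

0.2719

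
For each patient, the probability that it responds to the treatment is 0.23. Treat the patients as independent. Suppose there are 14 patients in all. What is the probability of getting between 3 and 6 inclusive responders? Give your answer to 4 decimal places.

0.6326

X ~ Binomial(14, 0.23); P(3 ≤ X ≤ 6) = Σ C(14,k) p^k (1−p)^(14−k) over k:
  k=3: C(14,3)·0.23^3·0.77^11 = 0.249852
  k=4: C(14,4)·0.23^4·0.77^10 = 0.205236
  k=5: C(14,5)·0.23^5·0.77^9 = 0.122608
  k=6: C(14,6)·0.23^6·0.77^8 = 0.054935
Total = 0.632631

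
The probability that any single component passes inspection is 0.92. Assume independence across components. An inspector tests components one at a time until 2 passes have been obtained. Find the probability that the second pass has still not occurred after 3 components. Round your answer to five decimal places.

Needing more than 3 components ⇔ fewer than 2 successes in the first 3. With X ~ Binomial(3, 0.92), P(Y > 3) = P(X ≤ 1).
  k=0: C(3,0)·0.92^0·0.08^3 = 0.0005120
  k=1: C(3,1)·0.92^1·0.08^2 = 0.0176640
P(X ≤ 1) = 0.0181760

0.01818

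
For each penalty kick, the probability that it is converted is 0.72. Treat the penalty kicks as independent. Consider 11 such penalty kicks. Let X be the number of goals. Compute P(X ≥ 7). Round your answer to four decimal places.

0.8315

X ~ Binomial(11, 0.72); P(X ≥ 7) = Σ C(11,k) p^k (1−p)^(11−k) over k:
  k=7: C(11,7)·0.72^7·0.28^4 = 0.203457
  k=8: C(11,8)·0.72^8·0.28^3 = 0.261588
  k=9: C(11,9)·0.72^9·0.28^2 = 0.224218
  k=10: C(11,10)·0.72^10·0.28^1 = 0.115312
  k=11: C(11,11)·0.72^11·0.28^0 = 0.026956
Total = 0.831532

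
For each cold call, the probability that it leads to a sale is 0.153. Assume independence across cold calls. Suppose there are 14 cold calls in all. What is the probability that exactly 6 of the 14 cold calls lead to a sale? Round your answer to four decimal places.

0.0102

X ~ Binomial(n=14, p=0.153).
P(X=6) = C(14,6) · p^6 · (1−p)^8
= 3003 · 1.2828e-05 · 0.26489 = 0.010204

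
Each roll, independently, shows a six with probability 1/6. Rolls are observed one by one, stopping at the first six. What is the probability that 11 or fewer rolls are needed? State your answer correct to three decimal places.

0.865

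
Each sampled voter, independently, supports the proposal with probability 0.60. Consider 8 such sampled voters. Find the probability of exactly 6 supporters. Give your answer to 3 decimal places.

0.209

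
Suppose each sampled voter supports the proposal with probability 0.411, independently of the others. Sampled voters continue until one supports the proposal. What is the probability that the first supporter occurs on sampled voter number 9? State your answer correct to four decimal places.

Geometric (trials to first success), p = 0.411.
P(Y = 9) = (1−p)^8 · p = 0.014485 · 0.411 = 0.005953

0.0060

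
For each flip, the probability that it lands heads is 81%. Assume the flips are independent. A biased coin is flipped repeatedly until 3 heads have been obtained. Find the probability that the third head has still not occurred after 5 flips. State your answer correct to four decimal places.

Needing more than 5 flips ⇔ fewer than 3 successes in the first 5. With X ~ Binomial(5, 0.81), P(Y > 5) = P(X ≤ 2).
  k=0: C(5,0)·0.81^0·0.19^5 = 0.000248
  k=1: C(5,1)·0.81^1·0.19^4 = 0.005278
  k=2: C(5,2)·0.81^2·0.19^3 = 0.045002
P(X ≤ 2) = 0.050528

0.0505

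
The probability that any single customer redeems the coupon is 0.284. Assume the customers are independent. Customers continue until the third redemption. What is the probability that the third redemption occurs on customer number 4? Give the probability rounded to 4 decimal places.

0.0492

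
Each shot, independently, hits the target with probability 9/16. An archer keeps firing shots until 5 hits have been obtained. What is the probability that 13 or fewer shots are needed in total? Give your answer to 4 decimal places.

0.9417

Finishing within 13 shots ⇔ at least 5 successes in the first 13. With X ~ Binomial(13, 0.5625), P(Y ≤ 13) = 1 − P(X ≤ 4).
  k=0: C(13,0)·0.5625^0·0.4375^13 = 0.000022
  k=1: C(13,1)·0.5625^1·0.4375^12 = 0.000360
  k=2: C(13,2)·0.5625^2·0.4375^11 = 0.002774
  k=3: C(13,3)·0.5625^3·0.4375^10 = 0.013077
  k=4: C(13,4)·0.5625^4·0.4375^9 = 0.042034
1 − 0.058266 = 0.941734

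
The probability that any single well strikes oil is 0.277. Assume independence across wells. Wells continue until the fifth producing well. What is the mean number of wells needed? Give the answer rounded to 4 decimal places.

Y = total wells until the fifth success; negative binomial with r=5, p=0.277.
E[Y] = r / p = 5 / 0.277 = 18.050542

18.0505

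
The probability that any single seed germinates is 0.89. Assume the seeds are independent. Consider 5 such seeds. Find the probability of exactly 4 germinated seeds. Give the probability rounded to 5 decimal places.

0.34508

X ~ Binomial(n=5, p=0.89).
P(X=4) = C(5,4) · p^4 · (1−p)^1
= 5 · 0.62742 · 0.11 = 0.3450823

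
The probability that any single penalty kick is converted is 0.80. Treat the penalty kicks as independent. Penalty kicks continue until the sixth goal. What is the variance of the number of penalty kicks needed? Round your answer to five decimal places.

Y = total penalty kicks until the sixth success; negative binomial with r=6, p=0.80.
Var(Y) = r(1−p)/p² = 6·0.20 / 0.80² = 1.8750000

1.87500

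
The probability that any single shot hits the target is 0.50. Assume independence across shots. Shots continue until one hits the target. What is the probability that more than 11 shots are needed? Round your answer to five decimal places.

Y = number of shots to the first success; geometric, p = 0.50.
P(Y > 11) = P(first 11 all fail) = (1−p)^11 = 0.0004883

0.00049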